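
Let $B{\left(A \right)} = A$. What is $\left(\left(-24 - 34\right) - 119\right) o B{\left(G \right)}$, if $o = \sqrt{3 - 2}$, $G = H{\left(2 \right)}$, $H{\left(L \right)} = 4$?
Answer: $-708$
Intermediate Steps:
$G = 4$
$o = 1$ ($o = \sqrt{1} = 1$)
$\left(\left(-24 - 34\right) - 119\right) o B{\left(G \right)} = \left(\left(-24 - 34\right) - 119\right) 1 \cdot 4 = \left(-58 - 119\right) 4 = \left(-177\right) 4 = -708$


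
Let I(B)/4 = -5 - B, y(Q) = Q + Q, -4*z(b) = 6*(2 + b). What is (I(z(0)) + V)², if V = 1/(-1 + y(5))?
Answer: 5041/81 ≈ 62.235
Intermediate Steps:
z(b) = -3 - 3*b/2 (z(b) = -3*(2 + b)/2 = -(12 + 6*b)/4 = -3 - 3*b/2)
y(Q) = 2*Q
I(B) = -20 - 4*B (I(B) = 4*(-5 - B) = -20 - 4*B)
V = ⅑ (V = 1/(-1 + 2*5) = 1/(-1 + 10) = 1/9 = ⅑ ≈ 0.11111)
(I(z(0)) + V)² = ((-20 - 4*(-3 - 3/2*0)) + ⅑)² = ((-20 - 4*(-3 + 0)) + ⅑)² = ((-20 - 4*(-3)) + ⅑)² = ((-20 + 12) + ⅑)² = (-8 + ⅑)² = (-71/9)² = 5041/81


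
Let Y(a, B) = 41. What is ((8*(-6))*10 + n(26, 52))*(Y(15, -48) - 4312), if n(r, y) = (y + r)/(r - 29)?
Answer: 2161126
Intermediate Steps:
n(r, y) = (r + y)/(-29 + r)
((8*(-6))*10 + n(26, 52))*(Y(15, -48) - 4312) = ((8*(-6))*10 + (26 + 52)/(-29 + 26))*(41 - 4312) = (-48*10 + 78/(-3))*(-4271) = (-480 - ⅓*78)*(-4271) = (-480 - 26)*(-4271) = -506*(-4271) = 2161126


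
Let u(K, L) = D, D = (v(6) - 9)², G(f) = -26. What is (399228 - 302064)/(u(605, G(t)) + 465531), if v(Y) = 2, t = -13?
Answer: 24291/116395 ≈ 0.20869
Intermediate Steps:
D = 49 (D = (2 - 9)² = (-7)² = 49)
u(K, L) = 49
(399228 - 302064)/(u(605, G(t)) + 465531) = (399228 - 302064)/(49 + 465531) = 97164/465580 = 97164*(1/465580) = 24291/116395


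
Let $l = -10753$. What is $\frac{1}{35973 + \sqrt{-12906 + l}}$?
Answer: $\frac{35973}{1294080388} - \frac{i \sqrt{23659}}{1294080388} \approx 2.7798 \cdot 10^{-5} - 1.1886 \cdot 10^{-7} i$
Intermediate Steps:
$\frac{1}{35973 + \sqrt{-12906 + l}} = \frac{1}{35973 + \sqrt{-12906 - 10753}} = \frac{1}{35973 + \sqrt{-23659}} = \frac{1}{35973 + i \sqrt{23659}}$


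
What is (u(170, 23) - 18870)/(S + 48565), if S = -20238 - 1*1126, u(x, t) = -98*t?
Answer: -21124/27201 ≈ -0.77659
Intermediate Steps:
S = -21364 (S = -20238 - 1126 = -21364)
(u(170, 23) - 18870)/(S + 48565) = (-98*23 - 18870)/(-21364 + 48565) = (-2254 - 18870)/27201 = -21124*1/27201 = -21124/27201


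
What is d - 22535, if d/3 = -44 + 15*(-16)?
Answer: -23387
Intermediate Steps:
d = -852 (d = 3*(-44 + 15*(-16)) = 3*(-44 - 240) = 3*(-284) = -852)
d - 22535 = -852 - 22535 = -23387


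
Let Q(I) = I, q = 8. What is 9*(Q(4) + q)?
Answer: 108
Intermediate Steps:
9*(Q(4) + q) = 9*(4 + 8) = 9*12 = 108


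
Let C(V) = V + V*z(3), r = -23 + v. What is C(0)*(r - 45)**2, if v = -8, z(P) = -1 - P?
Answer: 0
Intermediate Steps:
r = -31 (r = -23 - 8 = -31)
C(V) = -3*V (C(V) = V + V*(-1 - 1*3) = V + V*(-1 - 3) = V + V*(-4) = V - 4*V = -3*V)
C(0)*(r - 45)**2 = (-3*0)*(-31 - 45)**2 = 0*(-76)**2 = 0*5776 = 0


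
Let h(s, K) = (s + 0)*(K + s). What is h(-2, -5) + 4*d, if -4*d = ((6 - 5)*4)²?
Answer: -2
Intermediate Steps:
h(s, K) = s*(K + s)
d = -4 (d = -16*(6 - 5)²/4 = -(1*4)²/4 = -¼*4² = -¼*16 = -4)
h(-2, -5) + 4*d = -2*(-5 - 2) + 4*(-4) = -2*(-7) - 16 = 14 - 16 = -2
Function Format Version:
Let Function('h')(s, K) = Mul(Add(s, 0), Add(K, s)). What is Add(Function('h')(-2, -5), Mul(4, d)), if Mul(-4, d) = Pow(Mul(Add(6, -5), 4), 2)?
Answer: -2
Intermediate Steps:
Function('h')(s, K) = Mul(s, Add(K, s))
d = -4 (d = Mul(Rational(-1, 4), Pow(Mul(Add(6, -5), 4), 2)) = Mul(Rational(-1, 4), Pow(Mul(1, 4), 2)) = Mul(Rational(-1, 4), Pow(4, 2)) = Mul(Rational(-1, 4), 16) = -4)
Add(Function('h')(-2, -5), Mul(4, d)) = Add(Mul(-2, Add(-5, -2)), Mul(4, -4)) = Add(Mul(-2, -7), -16) = Add(14, -16) = -2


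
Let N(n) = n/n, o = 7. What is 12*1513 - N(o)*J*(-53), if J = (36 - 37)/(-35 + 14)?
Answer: 381329/21 ≈ 18159.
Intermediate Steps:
N(n) = 1
J = 1/21 (J = -1/(-21) = -1*(-1/21) = 1/21 ≈ 0.047619)
12*1513 - N(o)*J*(-53) = 12*1513 - 1*(1/21)*(-53) = 18156 - (-53)/21 = 18156 - 1*(-53/21) = 18156 + 53/21 = 381329/21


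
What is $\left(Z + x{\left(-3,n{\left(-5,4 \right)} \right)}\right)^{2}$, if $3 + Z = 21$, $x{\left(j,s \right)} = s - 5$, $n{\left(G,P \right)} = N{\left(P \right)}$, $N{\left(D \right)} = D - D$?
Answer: $169$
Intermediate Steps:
$N{\left(D \right)} = 0$
$n{\left(G,P \right)} = 0$
$x{\left(j,s \right)} = -5 + s$
$Z = 18$ ($Z = -3 + 21 = 18$)
$\left(Z + x{\left(-3,n{\left(-5,4 \right)} \right)}\right)^{2} = \left(18 + \left(-5 + 0\right)\right)^{2} = \left(18 - 5\right)^{2} = 13^{2} = 169$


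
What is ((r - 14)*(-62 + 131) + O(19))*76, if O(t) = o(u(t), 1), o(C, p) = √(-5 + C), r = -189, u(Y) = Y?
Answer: -1064532 + 76*√14 ≈ -1.0642e+6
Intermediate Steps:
O(t) = √(-5 + t)
((r - 14)*(-62 + 131) + O(19))*76 = ((-189 - 14)*(-62 + 131) + √(-5 + 19))*76 = (-203*69 + √14)*76 = (-14007 + √14)*76 = -1064532 + 76*√14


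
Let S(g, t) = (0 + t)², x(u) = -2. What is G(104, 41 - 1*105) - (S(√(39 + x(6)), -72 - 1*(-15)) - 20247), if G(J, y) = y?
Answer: 16934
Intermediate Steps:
S(g, t) = t²
G(104, 41 - 1*105) - (S(√(39 + x(6)), -72 - 1*(-15)) - 20247) = (41 - 1*105) - ((-72 - 1*(-15))² - 20247) = (41 - 105) - ((-72 + 15)² - 20247) = -64 - ((-57)² - 20247) = -64 - (3249 - 20247) = -64 - 1*(-16998) = -64 + 16998 = 16934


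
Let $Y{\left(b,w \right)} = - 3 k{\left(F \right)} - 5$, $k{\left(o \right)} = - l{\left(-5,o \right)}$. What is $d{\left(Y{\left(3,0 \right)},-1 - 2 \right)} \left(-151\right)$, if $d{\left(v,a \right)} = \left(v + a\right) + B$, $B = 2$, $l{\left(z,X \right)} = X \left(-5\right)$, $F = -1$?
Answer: $-1359$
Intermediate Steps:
$l{\left(z,X \right)} = - 5 X$
$k{\left(o \right)} = 5 o$ ($k{\left(o \right)} = - \left(-5\right) o = 5 o$)
$Y{\left(b,w \right)} = 10$ ($Y{\left(b,w \right)} = - 3 \cdot 5 \left(-1\right) - 5 = \left(-3\right) \left(-5\right) - 5 = 15 - 5 = 10$)
$d{\left(v,a \right)} = 2 + a + v$ ($d{\left(v,a \right)} = \left(v + a\right) + 2 = \left(a + v\right) + 2 = 2 + a + v$)
$d{\left(Y{\left(3,0 \right)},-1 - 2 \right)} \left(-151\right) = \left(2 - 3 + 10\right) \left(-151\right) = 9 \left(-151\right) = -1359$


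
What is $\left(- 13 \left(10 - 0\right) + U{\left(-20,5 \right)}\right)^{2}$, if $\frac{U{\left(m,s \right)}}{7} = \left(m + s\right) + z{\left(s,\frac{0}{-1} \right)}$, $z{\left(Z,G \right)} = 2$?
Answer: $48841$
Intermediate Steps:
$U{\left(m,s \right)} = 14 + 7 m + 7 s$ ($U{\left(m,s \right)} = 7 \left(\left(m + s\right) + 2\right) = 7 \left(2 + m + s\right) = 14 + 7 m + 7 s$)
$\left(- 13 \left(10 - 0\right) + U{\left(-20,5 \right)}\right)^{2} = \left(- 13 \left(10 - 0\right) + \left(14 + 7 \left(-20\right) + 7 \cdot 5\right)\right)^{2} = \left(- 13 \left(10 + 0\right) + \left(14 - 140 + 35\right)\right)^{2} = \left(\left(-13\right) 10 - 91\right)^{2} = \left(-130 - 91\right)^{2} = \left(-221\right)^{2} = 48841$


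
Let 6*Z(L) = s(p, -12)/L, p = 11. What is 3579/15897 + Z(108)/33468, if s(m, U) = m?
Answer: 25872964241/114920811936 ≈ 0.22514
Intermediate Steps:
Z(L) = 11/(6*L) (Z(L) = (11/L)/6 = 11/(6*L))
3579/15897 + Z(108)/33468 = 3579/15897 + ((11/6)/108)/33468 = 3579*(1/15897) + ((11/6)*(1/108))*(1/33468) = 1193/5299 + (11/648)*(1/33468) = 1193/5299 + 11/21687264 = 25872964241/114920811936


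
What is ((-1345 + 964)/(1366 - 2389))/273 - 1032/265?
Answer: -96038321/24669645 ≈ -3.8930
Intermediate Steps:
((-1345 + 964)/(1366 - 2389))/273 - 1032/265 = -381/(-1023)*(1/273) - 1032*1/265 = -381*(-1/1023)*(1/273) - 1032/265 = (127/341)*(1/273) - 1032/265 = 127/93093 - 1032/265 = -96038321/24669645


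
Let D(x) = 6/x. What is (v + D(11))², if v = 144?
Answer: 2528100/121 ≈ 20893.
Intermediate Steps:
(v + D(11))² = (144 + 6/11)² = (1590/11)² = 2528100/121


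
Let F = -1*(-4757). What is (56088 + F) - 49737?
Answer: 11108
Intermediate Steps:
F = 4757
(56088 + F) - 49737 = (56088 + 4757) - 49737 = 60845 - 49737 = 11108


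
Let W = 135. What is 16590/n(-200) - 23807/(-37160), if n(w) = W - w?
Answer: 124891949/2489720 ≈ 50.163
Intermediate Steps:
n(w) = 135 - w
16590/n(-200) - 23807/(-37160) = 16590/(135 - 1*(-200)) - 23807/(-37160) = 16590/(135 + 200) - 23807*(-1/37160) = 16590/335 + 23807/37160 = 16590*(1/335) + 23807/37160 = 3318/67 + 23807/37160 = 124891949/2489720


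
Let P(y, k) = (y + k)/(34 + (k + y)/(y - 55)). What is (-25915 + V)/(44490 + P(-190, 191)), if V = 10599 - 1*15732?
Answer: -258598792/370557455 ≈ -0.69786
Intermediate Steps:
V = -5133 (V = 10599 - 15732 = -5133)
P(y, k) = (k + y)/(34 + (k + y)/(-55 + y))
(-25915 + V)/(44490 + P(-190, 191)) = (-25915 - 5133)/(44490 + ((-190)² - 55*191 - 55*(-190) + 191*(-190))/(-1870 + 191 + 35*(-190))) = -31048/(44490 + (36100 - 10505 + 10450 - 36290)/(-1870 + 191 - 6650)) = -31048/(44490 - 245/(-8329)) = -31048/(44490 - 1/8329*(-245)) = -31048/(44490 + 245/8329) = -31048/370557455/8329 = -31048*8329/370557455 = -258598792/370557455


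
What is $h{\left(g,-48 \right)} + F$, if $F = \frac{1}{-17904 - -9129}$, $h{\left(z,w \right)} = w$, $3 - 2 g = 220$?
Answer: $- \frac{421201}{8775} \approx -48.0$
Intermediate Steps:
$g = - \frac{217}{2}$ ($g = \frac{3}{2} - 110 = - \frac{217}{2} \approx -108.5$)
$F = - \frac{1}{8775}$ ($F = \frac{1}{-17904 + 9129} = \frac{1}{-8775} = - \frac{1}{8775} \approx -0.00011396$)
$h{\left(g,-48 \right)} + F = -48 - \frac{1}{8775} = - \frac{421201}{8775}$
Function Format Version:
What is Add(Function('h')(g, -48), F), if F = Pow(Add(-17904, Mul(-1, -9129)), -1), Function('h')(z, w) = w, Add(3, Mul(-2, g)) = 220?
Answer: Rational(-421201, 8775) ≈ -48.000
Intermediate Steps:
g = Rational(-217, 2) (g = Add(Rational(3, 2), Mul(Rational(-1, 2), 220)) = Add(Rational(3, 2), -110) = Rational(-217, 2) ≈ -108.50)
F = Rational(-1, 8775) (F = Pow(Add(-17904, 9129), -1) = Pow(-8775, -1) = Rational(-1, 8775) ≈ -0.00011396)
Add(Function('h')(g, -48), F) = Add(-48, Rational(-1, 8775)) = Rational(-421201, 8775)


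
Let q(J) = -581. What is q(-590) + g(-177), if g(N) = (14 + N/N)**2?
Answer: -356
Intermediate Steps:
g(N) = 225 (g(N) = (14 + 1)**2 = 15**2 = 225)
q(-590) + g(-177) = -581 + 225 = -356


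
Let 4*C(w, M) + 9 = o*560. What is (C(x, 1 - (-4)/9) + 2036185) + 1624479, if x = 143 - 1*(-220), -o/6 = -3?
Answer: 14652727/4 ≈ 3.6632e+6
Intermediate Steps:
o = 18 (o = -6*(-3) = 18)
x = 363 (x = 143 + 220 = 363)
C(w, M) = 10071/4 (C(w, M) = -9/4 + (18*560)/4 = -9/4 + (¼)*10080 = -9/4 + 2520 = 10071/4)
(C(x, 1 - (-4)/9) + 2036185) + 1624479 = (10071/4 + 2036185) + 1624479 = 8154811/4 + 1624479 = 14652727/4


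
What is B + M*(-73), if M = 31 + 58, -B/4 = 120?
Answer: -6977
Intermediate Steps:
B = -480 (B = -4*120 = -480)
M = 89
B + M*(-73) = -480 + 89*(-73) = -480 - 6497 = -6977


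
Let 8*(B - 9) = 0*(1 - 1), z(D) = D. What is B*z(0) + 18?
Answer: 18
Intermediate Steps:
B = 9 (B = 9 + (0*(1 - 1))/8 = 9 + (0*0)/8 = 9 + (1/8)*0 = 9 + 0 = 9)
B*z(0) + 18 = 9*0 + 18 = 0 + 18 = 18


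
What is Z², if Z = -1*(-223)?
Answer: 49729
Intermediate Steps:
Z = 223
Z² = 223² = 49729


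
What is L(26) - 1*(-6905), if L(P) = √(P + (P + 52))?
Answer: 6905 + 2*√26 ≈ 6915.2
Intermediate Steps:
L(P) = √(52 + 2*P) (L(P) = √(P + (52 + P)) = √(52 + 2*P))
L(26) - 1*(-6905) = √(52 + 2*26) - 1*(-6905) = √(52 + 52) + 6905 = √104 + 6905 = 2*√26 + 6905 = 6905 + 2*√26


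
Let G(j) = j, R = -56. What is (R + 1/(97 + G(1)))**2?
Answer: 30107169/9604 ≈ 3134.9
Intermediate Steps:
(R + 1/(97 + G(1)))**2 = (-56 + 1/(97 + 1))**2 = (-56 + 1/98)**2 = (-5487/98)**2 = 30107169/9604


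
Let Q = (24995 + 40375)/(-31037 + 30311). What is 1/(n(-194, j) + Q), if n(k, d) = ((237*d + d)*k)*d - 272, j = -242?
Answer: -121/327186101775 ≈ -3.6982e-10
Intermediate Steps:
Q = -10895/121 (Q = 65370/(-726) = 65370*(-1/726) = -10895/121 ≈ -90.041)
n(k, d) = -272 + 238*k*d**2 (n(k, d) = ((238*d)*k)*d - 272 = (238*d*k)*d - 272 = 238*k*d**2 - 272 = -272 + 238*k*d**2)
1/(n(-194, j) + Q) = 1/((-272 + 238*(-194)*(-242)**2) - 10895/121) = 1/((-272 + 238*(-194)*58564) - 10895/121) = 1/((-272 - 2704017008) - 10895/121) = 1/(-2704017280 - 10895/121) = 1/(-327186101775/121) = -121/327186101775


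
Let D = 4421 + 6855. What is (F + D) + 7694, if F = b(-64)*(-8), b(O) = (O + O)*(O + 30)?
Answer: -15846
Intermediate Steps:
D = 11276
b(O) = 2*O*(30 + O) (b(O) = (2*O)*(30 + O) = 2*O*(30 + O))
F = -34816 (F = (2*(-64)*(30 - 64))*(-8) = (2*(-64)*(-34))*(-8) = 4352*(-8) = -34816)
(F + D) + 7694 = (-34816 + 11276) + 7694 = -23540 + 7694 = -15846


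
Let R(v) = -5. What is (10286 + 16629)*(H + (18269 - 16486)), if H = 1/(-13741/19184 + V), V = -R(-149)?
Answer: 3944240938015/82179 ≈ 4.7996e+7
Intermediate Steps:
V = 5 (V = -1*(-5) = 5)
H = 19184/82179 (H = 1/(-13741/19184 + 5) = 1/(82179/19184) = 19184/82179 ≈ 0.23344)
(10286 + 16629)*(H + (18269 - 16486)) = (10286 + 16629)*(19184/82179 + (18269 - 16486)) = 26915*(19184/82179 + 1783) = 26915*(146544341/82179) = 3944240938015/82179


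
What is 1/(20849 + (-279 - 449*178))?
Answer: -1/59352 ≈ -1.6849e-5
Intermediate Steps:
1/(20849 + (-279 - 449*178)) = 1/(20849 + (-279 - 79922)) = 1/(20849 - 80201) = 1/(-59352) = -1/59352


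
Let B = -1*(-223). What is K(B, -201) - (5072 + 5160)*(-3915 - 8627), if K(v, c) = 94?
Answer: 128329838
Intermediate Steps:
B = 223
K(B, -201) - (5072 + 5160)*(-3915 - 8627) = 94 - (5072 + 5160)*(-3915 - 8627) = 94 - 10232*(-12542) = 94 - 1*(-128329744) = 94 + 128329744 = 128329838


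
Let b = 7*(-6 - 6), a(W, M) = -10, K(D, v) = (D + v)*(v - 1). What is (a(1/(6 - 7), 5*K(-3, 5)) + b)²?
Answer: 8836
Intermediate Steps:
K(D, v) = (-1 + v)*(D + v) (K(D, v) = (D + v)*(-1 + v) = (-1 + v)*(D + v))
b = -84 (b = 7*(-12) = -84)
(a(1/(6 - 7), 5*K(-3, 5)) + b)² = (-10 - 84)² = (-94)² = 8836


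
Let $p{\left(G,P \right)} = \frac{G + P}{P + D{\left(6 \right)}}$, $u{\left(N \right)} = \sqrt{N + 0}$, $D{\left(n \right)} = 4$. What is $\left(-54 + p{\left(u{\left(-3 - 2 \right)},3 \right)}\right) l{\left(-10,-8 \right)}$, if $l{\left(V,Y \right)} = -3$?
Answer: $\frac{1125}{7} - \frac{3 i \sqrt{5}}{7} \approx 160.71 - 0.95831 i$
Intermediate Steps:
$u{\left(N \right)} = \sqrt{N}$
$p{\left(G,P \right)} = \frac{G + P}{4 + P}$ ($p{\left(G,P \right)} = \frac{G + P}{P + 4} = \frac{G + P}{4 + P}$)
$\left(-54 + p{\left(u{\left(-3 - 2 \right)},3 \right)}\right) l{\left(-10,-8 \right)} = \left(-54 + \frac{\sqrt{-3 - 2} + 3}{4 + 3}\right) \left(-3\right) = \left(-54 + \frac{\sqrt{-5} + 3}{7}\right) \left(-3\right) = \left(-54 + \frac{i \sqrt{5} + 3}{7}\right) \left(-3\right) = \left(-54 + \frac{3 + i \sqrt{5}}{7}\right) \left(-3\right) = \left(-54 + \left(\frac{3}{7} + \frac{i \sqrt{5}}{7}\right)\right) \left(-3\right) = \left(- \frac{375}{7} + \frac{i \sqrt{5}}{7}\right) \left(-3\right) = \frac{1125}{7} - \frac{3 i \sqrt{5}}{7}$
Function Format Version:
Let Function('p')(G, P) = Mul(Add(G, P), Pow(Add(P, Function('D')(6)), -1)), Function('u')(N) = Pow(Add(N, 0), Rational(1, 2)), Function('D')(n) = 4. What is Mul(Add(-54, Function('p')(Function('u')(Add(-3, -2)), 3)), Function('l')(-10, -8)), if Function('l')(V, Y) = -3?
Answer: Add(Rational(1125, 7), Mul(Rational(-3, 7), I, Pow(5, Rational(1, 2)))) ≈ Add(160.71, Mul(-0.95831, I))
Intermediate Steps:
Function('u')(N) = Pow(N, Rational(1, 2))
Function('p')(G, P) = Mul(Pow(Add(4, P), -1), Add(G, P)) (Function('p')(G, P) = Mul(Add(G, P), Pow(Add(P, 4), -1)) = Mul(Add(G, P), Pow(Add(4, P), -1)) = Mul(Pow(Add(4, P), -1), Add(G, P)))
Mul(Add(-54, Function('p')(Function('u')(Add(-3, -2)), 3)), Function('l')(-10, -8)) = Mul(Add(-54, Mul(Pow(Add(4, 3), -1), Add(Pow(Add(-3, -2), Rational(1, 2)), 3))), -3) = Mul(Add(-54, Mul(Pow(7, -1), Add(Pow(-5, Rational(1, 2)), 3))), -3) = Mul(Add(-54, Mul(Rational(1, 7), Add(Mul(I, Pow(5, Rational(1, 2))), 3))), -3) = Mul(Add(-54, Mul(Rational(1, 7), Add(3, Mul(I, Pow(5, Rational(1, 2)))))), -3) = Mul(Add(-54, Add(Rational(3, 7), Mul(Rational(1, 7), I, Pow(5, Rational(1, 2))))), -3) = Mul(Add(Rational(-375, 7), Mul(Rational(1, 7), I, Pow(5, Rational(1, 2)))), -3) = Add(Rational(1125, 7), Mul(Rational(-3, 7), I, Pow(5, Rational(1, 2))))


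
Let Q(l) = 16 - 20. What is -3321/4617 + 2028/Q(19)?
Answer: -28940/57 ≈ -507.72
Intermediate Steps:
Q(l) = -4
-3321/4617 + 2028/Q(19) = -3321/4617 + 2028/(-4) = -3321*1/4617 + 2028*(-¼) = -41/57 - 507 = -28940/57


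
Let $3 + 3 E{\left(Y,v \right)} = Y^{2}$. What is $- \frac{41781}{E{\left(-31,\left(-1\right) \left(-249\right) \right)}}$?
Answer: $- \frac{125343}{958} \approx -130.84$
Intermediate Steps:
$E{\left(Y,v \right)} = -1 + \frac{Y^{2}}{3}$
$- \frac{41781}{E{\left(-31,\left(-1\right) \left(-249\right) \right)}} = - \frac{41781}{-1 + \frac{\left(-31\right)^{2}}{3}} = - \frac{41781}{-1 + \frac{1}{3} \cdot 961} = - \frac{41781}{-1 + \frac{961}{3}} = - \frac{41781}{\frac{958}{3}} = \left(-41781\right) \frac{3}{958} = - \frac{125343}{958}$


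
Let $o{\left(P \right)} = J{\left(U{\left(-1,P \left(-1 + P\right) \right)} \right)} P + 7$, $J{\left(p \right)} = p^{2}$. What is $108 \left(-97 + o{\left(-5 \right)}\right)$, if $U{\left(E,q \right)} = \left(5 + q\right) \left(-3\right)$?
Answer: $-5963220$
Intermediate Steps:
$U{\left(E,q \right)} = -15 - 3 q$
$o{\left(P \right)} = 7 + P \left(-15 - 3 P \left(-1 + P\right)\right)^{2}$ ($o{\left(P \right)} = \left(-15 - 3 P \left(-1 + P\right)\right)^{2} P + 7 = P \left(-15 - 3 P \left(-1 + P\right)\right)^{2} + 7 = 7 + P \left(-15 - 3 P \left(-1 + P\right)\right)^{2}$)
$108 \left(-97 + o{\left(-5 \right)}\right) = 108 \left(-97 + \left(7 + 9 \left(-5\right) \left(5 - 5 \left(-1 - 5\right)\right)^{2}\right)\right) = 108 \left(-97 + \left(7 + 9 \left(-5\right) \left(5 - -30\right)^{2}\right)\right) = 108 \left(-97 + \left(7 + 9 \left(-5\right) \left(5 + 30\right)^{2}\right)\right) = 108 \left(-97 + \left(7 + 9 \left(-5\right) 35^{2}\right)\right) = 108 \left(-97 + \left(7 + 9 \left(-5\right) 1225\right)\right) = 108 \left(-97 + \left(7 - 55125\right)\right) = 108 \left(-97 - 55118\right) = 108 \left(-55215\right) = -5963220$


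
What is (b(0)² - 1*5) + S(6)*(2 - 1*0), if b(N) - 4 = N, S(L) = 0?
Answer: 11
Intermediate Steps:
b(N) = 4 + N
(b(0)² - 1*5) + S(6)*(2 - 1*0) = ((4 + 0)² - 1*5) + 0*(2 - 1*0) = (4² - 5) + 0*(2 + 0) = (16 - 5) + 0*2 = 11 + 0 = 11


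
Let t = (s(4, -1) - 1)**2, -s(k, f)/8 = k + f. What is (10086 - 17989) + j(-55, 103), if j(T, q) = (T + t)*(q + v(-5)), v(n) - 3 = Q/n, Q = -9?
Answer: 53543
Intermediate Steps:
s(k, f) = -8*f - 8*k (s(k, f) = -8*(k + f) = -8*(f + k) = -8*f - 8*k)
v(n) = 3 - 9/n
t = 625 (t = ((-8*(-1) - 8*4) - 1)**2 = ((8 - 32) - 1)**2 = (-24 - 1)**2 = (-25)**2 = 625)
j(T, q) = (625 + T)*(24/5 + q) (j(T, q) = (T + 625)*(q + (3 - 9/(-5))) = (625 + T)*(q + (3 - 9*(-1/5))) = (625 + T)*(q + (3 + 9/5)) = (625 + T)*(q + 24/5) = (625 + T)*(24/5 + q))
(10086 - 17989) + j(-55, 103) = (10086 - 17989) + (3000 + 625*103 + (24/5)*(-55) - 55*103) = -7903 + (3000 + 64375 - 264 - 5665) = -7903 + 61446 = 53543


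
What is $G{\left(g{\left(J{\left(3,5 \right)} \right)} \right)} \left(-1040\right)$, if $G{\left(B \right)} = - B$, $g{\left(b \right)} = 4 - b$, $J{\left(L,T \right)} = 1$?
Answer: $3120$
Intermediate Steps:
$G{\left(g{\left(J{\left(3,5 \right)} \right)} \right)} \left(-1040\right) = - (4 - 1) \left(-1040\right) = \left(-1\right) 3 \left(-1040\right) = \left(-3\right) \left(-1040\right) = 3120$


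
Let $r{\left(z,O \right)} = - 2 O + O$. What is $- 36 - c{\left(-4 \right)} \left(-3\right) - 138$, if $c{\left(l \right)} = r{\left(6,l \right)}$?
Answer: $-570$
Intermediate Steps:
$r{\left(z,O \right)} = - O$
$c{\left(l \right)} = - l$
$- 36 - c{\left(-4 \right)} \left(-3\right) - 138 = - 36 - \left(-1\right) \left(-4\right) \left(-3\right) - 138 = - 36 \left(-1\right) 4 \left(-3\right) - 138 = - 36 \left(\left(-4\right) \left(-3\right)\right) - 138 = \left(-36\right) 12 - 138 = -432 - 138 = -570$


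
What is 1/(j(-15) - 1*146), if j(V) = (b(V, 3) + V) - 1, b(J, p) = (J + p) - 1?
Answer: -1/175 ≈ -0.0057143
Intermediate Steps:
b(J, p) = -1 + J + p
j(V) = 1 + 2*V (j(V) = ((-1 + V + 3) + V) - 1 = ((2 + V) + V) - 1 = (2 + 2*V) - 1 = 1 + 2*V)
1/(j(-15) - 1*146) = 1/((1 + 2*(-15)) - 1*146) = 1/((1 - 30) - 146) = 1/(-29 - 146) = 1/(-175) = -1/175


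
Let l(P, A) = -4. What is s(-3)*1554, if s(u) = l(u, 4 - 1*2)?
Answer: -6216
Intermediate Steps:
s(u) = -4
s(-3)*1554 = -4*1554 = -6216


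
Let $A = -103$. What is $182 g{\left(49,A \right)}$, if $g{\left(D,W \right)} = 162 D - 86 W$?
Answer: $3056872$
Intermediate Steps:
$g{\left(D,W \right)} = - 86 W + 162 D$
$182 g{\left(49,A \right)} = 182 \left(\left(-86\right) \left(-103\right) + 162 \cdot 49\right) = 182 \left(8858 + 7938\right) = 182 \cdot 16796 = 3056872$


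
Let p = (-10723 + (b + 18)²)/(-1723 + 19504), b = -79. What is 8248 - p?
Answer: 48888230/5927 ≈ 8248.4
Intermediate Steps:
p = -2334/5927 (p = (-10723 + (-79 + 18)²)/(-1723 + 19504) = (-10723 + (-61)²)/17781 = (-10723 + 3721)*(1/17781) = -7002*1/17781 = -2334/5927 ≈ -0.39379)
8248 - p = 8248 - 1*(-2334/5927) = 8248 + 2334/5927 = 48888230/5927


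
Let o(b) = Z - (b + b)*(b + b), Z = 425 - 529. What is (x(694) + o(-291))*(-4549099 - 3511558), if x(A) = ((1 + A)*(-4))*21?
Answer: 3201757445656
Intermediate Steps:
Z = -104
x(A) = -84 - 84*A (x(A) = (-4 - 4*A)*21 = -84 - 84*A)
o(b) = -104 - 4*b**2 (o(b) = -104 - (b + b)*(b + b) = -104 - 2*b*2*b = -104 - 4*b**2)
(x(694) + o(-291))*(-4549099 - 3511558) = ((-84 - 84*694) + (-104 - 4*(-291)**2))*(-4549099 - 3511558) = ((-84 - 58296) + (-104 - 4*84681))*(-8060657) = (-58380 + (-104 - 338724))*(-8060657) = (-58380 - 338828)*(-8060657) = -397208*(-8060657) = 3201757445656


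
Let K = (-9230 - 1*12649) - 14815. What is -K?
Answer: 36694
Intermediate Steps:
K = -36694 (K = (-9230 - 12649) - 14815 = -21879 - 14815 = -36694)
-K = -1*(-36694) = 36694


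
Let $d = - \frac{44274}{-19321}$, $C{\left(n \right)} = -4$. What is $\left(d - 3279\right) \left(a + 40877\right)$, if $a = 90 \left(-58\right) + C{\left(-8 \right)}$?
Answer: $- \frac{2257165938105}{19321} \approx -1.1682 \cdot 10^{8}$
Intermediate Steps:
$d = \frac{44274}{19321}$ ($d = \left(-44274\right) \left(- \frac{1}{19321}\right) = \frac{44274}{19321} \approx 2.2915$)
$a = -5224$ ($a = 90 \left(-58\right) - 4 = -5220 - 4 = -5224$)
$\left(d - 3279\right) \left(a + 40877\right) = \left(\frac{44274}{19321} - 3279\right) \left(-5224 + 40877\right) = \left(\frac{44274}{19321} + \left(-23617 + 20338\right)\right) 35653 = \left(\frac{44274}{19321} - 3279\right) 35653 = \left(- \frac{63309285}{19321}\right) 35653 = - \frac{2257165938105}{19321}$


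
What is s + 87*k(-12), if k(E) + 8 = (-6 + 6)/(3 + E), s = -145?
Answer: -841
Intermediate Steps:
k(E) = -8 (k(E) = -8 + (-6 + 6)/(3 + E) = -8 + 0/(3 + E) = -8 + 0 = -8)
s + 87*k(-12) = -145 + 87*(-8) = -145 - 696 = -841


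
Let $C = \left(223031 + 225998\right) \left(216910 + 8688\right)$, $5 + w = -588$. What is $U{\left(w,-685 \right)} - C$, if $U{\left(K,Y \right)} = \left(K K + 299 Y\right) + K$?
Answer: $-101299898101$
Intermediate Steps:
$w = -593$ ($w = -5 - 588 = -593$)
$C = 101300044342$ ($C = 449029 \cdot 225598 = 101300044342$)
$U{\left(K,Y \right)} = K + K^{2} + 299 Y$ ($U{\left(K,Y \right)} = \left(K^{2} + 299 Y\right) + K = K + K^{2} + 299 Y$)
$U{\left(w,-685 \right)} - C = \left(-593 + \left(-593\right)^{2} + 299 \left(-685\right)\right) - 101300044342 = \left(-593 + 351649 - 204815\right) - 101300044342 = 146241 - 101300044342 = -101299898101$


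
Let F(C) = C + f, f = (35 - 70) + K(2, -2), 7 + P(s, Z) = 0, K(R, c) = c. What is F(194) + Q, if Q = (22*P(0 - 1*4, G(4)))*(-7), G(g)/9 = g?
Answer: 1235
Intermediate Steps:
G(g) = 9*g
P(s, Z) = -7 (P(s, Z) = -7 + 0 = -7)
f = -37 (f = (35 - 70) - 2 = -35 - 2 = -37)
F(C) = -37 + C (F(C) = C - 37 = -37 + C)
Q = 1078 (Q = (22*(-7))*(-7) = -154*(-7) = 1078)
F(194) + Q = (-37 + 194) + 1078 = 157 + 1078 = 1235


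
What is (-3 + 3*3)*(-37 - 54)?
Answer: -546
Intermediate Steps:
(-3 + 3*3)*(-37 - 54) = (-3 + 9)*(-91) = 6*(-91) = -546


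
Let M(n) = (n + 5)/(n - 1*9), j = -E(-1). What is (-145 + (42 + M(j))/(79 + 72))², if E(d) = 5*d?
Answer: 1910651521/91204 ≈ 20949.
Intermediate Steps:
j = 5 (j = -5*(-1) = -1*(-5) = 5)
M(n) = (5 + n)/(-9 + n) (M(n) = (5 + n)/(n - 9) = (5 + n)/(-9 + n))
(-145 + (42 + M(j))/(79 + 72))² = (-145 + (42 + (5 + 5)/(-9 + 5))/(79 + 72))² = (-145 + (42 + 10/(-4))/151)² = (-145 + (42 - ¼*10)*(1/151))² = (-145 + (42 - 5/2)*(1/151))² = (-145 + (79/2)*(1/151))² = (-145 + 79/302)² = (-43711/302)² = 1910651521/91204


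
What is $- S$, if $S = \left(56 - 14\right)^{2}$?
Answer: $-1764$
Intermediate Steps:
$S = 1764$ ($S = 42^{2} = 1764$)
$- S = \left(-1\right) 1764 = -1764$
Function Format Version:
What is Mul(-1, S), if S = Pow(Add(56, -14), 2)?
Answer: -1764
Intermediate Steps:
S = 1764 (S = Pow(42, 2) = 1764)
Mul(-1, S) = Mul(-1, 1764) = -1764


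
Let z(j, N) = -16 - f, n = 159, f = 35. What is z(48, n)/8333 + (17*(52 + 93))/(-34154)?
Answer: -22282699/284605282 ≈ -0.078293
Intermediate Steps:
z(j, N) = -51 (z(j, N) = -16 - 1*35 = -16 - 35 = -51)
z(48, n)/8333 + (17*(52 + 93))/(-34154) = -51/8333 + (17*(52 + 93))/(-34154) = -51*1/8333 + (17*145)*(-1/34154) = -51/8333 + 2465*(-1/34154) = -51/8333 - 2465/34154 = -22282699/284605282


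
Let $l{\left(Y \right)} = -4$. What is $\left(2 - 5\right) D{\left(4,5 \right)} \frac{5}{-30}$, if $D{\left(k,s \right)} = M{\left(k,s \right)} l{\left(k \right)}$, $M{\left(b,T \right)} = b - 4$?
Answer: $0$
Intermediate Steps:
$M{\left(b,T \right)} = -4 + b$ ($M{\left(b,T \right)} = b - 4 = -4 + b$)
$D{\left(k,s \right)} = 16 - 4 k$ ($D{\left(k,s \right)} = \left(-4 + k\right) \left(-4\right) = 16 - 4 k$)
$\left(2 - 5\right) D{\left(4,5 \right)} \frac{5}{-30} = \left(2 - 5\right) \left(16 - 16\right) \frac{5}{-30} = \left(2 + \left(-5 + 0\right)\right) \left(16 - 16\right) 5 \left(- \frac{1}{30}\right) = \left(2 - 5\right) 0 \left(- \frac{1}{6}\right) = \left(-3\right) 0 \left(- \frac{1}{6}\right) = 0 \left(- \frac{1}{6}\right) = 0$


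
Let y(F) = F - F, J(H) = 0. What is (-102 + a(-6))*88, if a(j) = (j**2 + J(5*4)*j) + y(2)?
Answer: -5808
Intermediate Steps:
y(F) = 0
a(j) = j**2 (a(j) = (j**2 + 0*j) + 0 = (j**2 + 0) + 0 = j**2 + 0 = j**2)
(-102 + a(-6))*88 = (-102 + (-6)**2)*88 = (-102 + 36)*88 = -66*88 = -5808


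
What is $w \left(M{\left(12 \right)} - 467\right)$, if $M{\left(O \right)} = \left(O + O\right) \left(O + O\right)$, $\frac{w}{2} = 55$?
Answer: $11990$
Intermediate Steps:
$w = 110$ ($w = 2 \cdot 55 = 110$)
$M{\left(O \right)} = 4 O^{2}$ ($M{\left(O \right)} = 2 O 2 O = 4 O^{2}$)
$w \left(M{\left(12 \right)} - 467\right) = 110 \left(4 \cdot 12^{2} - 467\right) = 110 \left(4 \cdot 144 - 467\right) = 110 \left(576 - 467\right) = 110 \cdot 109 = 11990$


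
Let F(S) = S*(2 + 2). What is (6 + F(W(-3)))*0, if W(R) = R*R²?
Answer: 0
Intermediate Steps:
W(R) = R³
F(S) = 4*S (F(S) = S*4 = 4*S)
(6 + F(W(-3)))*0 = (6 + 4*(-3)³)*0 = (6 + 4*(-27))*0 = (6 - 108)*0 = -102*0 = 0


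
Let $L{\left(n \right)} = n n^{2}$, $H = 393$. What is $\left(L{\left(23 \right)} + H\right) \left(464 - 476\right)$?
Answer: $-150720$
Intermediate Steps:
$L{\left(n \right)} = n^{3}$
$\left(L{\left(23 \right)} + H\right) \left(464 - 476\right) = \left(23^{3} + 393\right) \left(464 - 476\right) = \left(12167 + 393\right) \left(-12\right) = 12560 \left(-12\right) = -150720$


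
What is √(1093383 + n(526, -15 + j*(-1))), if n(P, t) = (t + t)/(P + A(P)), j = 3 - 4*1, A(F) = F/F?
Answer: √303664152451/527 ≈ 1045.7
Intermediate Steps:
A(F) = 1
j = -1 (j = 3 - 4 = -1)
n(P, t) = 2*t/(1 + P) (n(P, t) = (t + t)/(P + 1) = (2*t)/(1 + P) = 2*t/(1 + P))
√(1093383 + n(526, -15 + j*(-1))) = √(1093383 + 2*(-15 - 1*(-1))/(1 + 526)) = √(1093383 + 2*(-15 + 1)/527) = √(1093383 + 2*(-14)*(1/527)) = √(1093383 - 28/527) = √(576212813/527) = √303664152451/527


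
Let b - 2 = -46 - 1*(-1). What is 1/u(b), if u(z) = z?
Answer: -1/43 ≈ -0.023256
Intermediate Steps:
b = -43 (b = 2 + (-46 - 1*(-1)) = 2 + (-46 + 1) = 2 - 45 = -43)
1/u(b) = 1/(-43) = -1/43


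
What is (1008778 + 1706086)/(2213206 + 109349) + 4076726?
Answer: 9468423069794/2322555 ≈ 4.0767e+6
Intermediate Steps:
(1008778 + 1706086)/(2213206 + 109349) + 4076726 = 2714864/2322555 + 4076726 = 9468423069794/2322555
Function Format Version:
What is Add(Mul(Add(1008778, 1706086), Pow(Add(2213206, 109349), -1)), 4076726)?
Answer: Rational(9468423069794, 2322555) ≈ 4.0767e+6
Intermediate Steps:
Add(Mul(Add(1008778, 1706086), Pow(Add(2213206, 109349), -1)), 4076726) = Add(Mul(2714864, Pow(2322555, -1)), 4076726) = Add(Mul(2714864, Rational(1, 2322555)), 4076726) = Add(Rational(2714864, 2322555), 4076726) = Rational(9468423069794, 2322555)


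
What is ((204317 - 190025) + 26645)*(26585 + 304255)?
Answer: 13543597080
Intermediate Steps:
((204317 - 190025) + 26645)*(26585 + 304255) = (14292 + 26645)*330840 = 40937*330840 = 13543597080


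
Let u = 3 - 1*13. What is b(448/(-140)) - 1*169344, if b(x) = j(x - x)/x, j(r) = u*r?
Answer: -169344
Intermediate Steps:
u = -10 (u = 3 - 13 = -10)
j(r) = -10*r
b(x) = 0 (b(x) = (-10*(x - x))/x = (-10*0)/x = 0/x = 0)
b(448/(-140)) - 1*169344 = 0 - 1*169344 = 0 - 169344 = -169344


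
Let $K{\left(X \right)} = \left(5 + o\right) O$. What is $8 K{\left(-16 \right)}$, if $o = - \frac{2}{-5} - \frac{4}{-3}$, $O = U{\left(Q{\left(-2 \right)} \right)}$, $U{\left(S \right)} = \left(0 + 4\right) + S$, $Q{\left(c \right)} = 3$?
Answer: $\frac{5656}{15} \approx 377.07$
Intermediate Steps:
$U{\left(S \right)} = 4 + S$
$O = 7$ ($O = 4 + 3 = 7$)
$o = \frac{26}{15}$ ($o = \left(-2\right) \left(- \frac{1}{5}\right) - - \frac{4}{3} = \frac{2}{5} + \frac{4}{3} = \frac{26}{15} \approx 1.7333$)
$K{\left(X \right)} = \frac{707}{15}$ ($K{\left(X \right)} = \left(5 + \frac{26}{15}\right) 7 = \frac{101}{15} \cdot 7 = \frac{707}{15}$)
$8 K{\left(-16 \right)} = 8 \cdot \frac{707}{15} = \frac{5656}{15}$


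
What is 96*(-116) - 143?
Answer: -11279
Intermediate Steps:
96*(-116) - 143 = -11136 - 143 = -11279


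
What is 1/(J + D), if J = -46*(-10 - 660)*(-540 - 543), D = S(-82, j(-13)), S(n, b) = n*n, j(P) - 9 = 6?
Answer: -1/33371336 ≈ -2.9966e-8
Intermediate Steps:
j(P) = 15 (j(P) = 9 + 6 = 15)
S(n, b) = n**2
D = 6724 (D = (-82)**2 = 6724)
J = -33378060 (J = -(-30820)*(-1083) = -46*725610 = -33378060)
1/(J + D) = 1/(-33378060 + 6724) = 1/(-33371336) = -1/33371336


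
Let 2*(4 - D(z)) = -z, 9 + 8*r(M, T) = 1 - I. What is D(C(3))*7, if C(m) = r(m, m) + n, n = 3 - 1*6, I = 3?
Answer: 203/16 ≈ 12.688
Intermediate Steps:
r(M, T) = -11/8 (r(M, T) = -9/8 + (1 - 1*3)/8 = -9/8 + (1 - 3)/8 = -9/8 + (1/8)*(-2) = -9/8 - 1/4 = -11/8)
n = -3 (n = 3 - 6 = -3)
C(m) = -35/8 (C(m) = -11/8 - 3 = -35/8)
D(z) = 4 + z/2 (D(z) = 4 - (-1)*z/2 = 4 + z/2)
D(C(3))*7 = (4 + (1/2)*(-35/8))*7 = (4 - 35/16)*7 = (29/16)*7 = 203/16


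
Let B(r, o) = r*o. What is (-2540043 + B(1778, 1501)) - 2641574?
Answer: -2512839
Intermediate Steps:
B(r, o) = o*r
(-2540043 + B(1778, 1501)) - 2641574 = (-2540043 + 1501*1778) - 2641574 = (-2540043 + 2668778) - 2641574 = 128735 - 2641574 = -2512839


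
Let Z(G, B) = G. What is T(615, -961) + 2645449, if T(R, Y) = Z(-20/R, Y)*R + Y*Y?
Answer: 3568950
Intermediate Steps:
T(R, Y) = -20 + Y² (T(R, Y) = (-20/R)*R + Y*Y = -20 + Y²)
T(615, -961) + 2645449 = (-20 + (-961)²) + 2645449 = (-20 + 923521) + 2645449 = 923501 + 2645449 = 3568950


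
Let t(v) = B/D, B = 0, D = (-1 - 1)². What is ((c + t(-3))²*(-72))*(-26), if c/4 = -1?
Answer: 29952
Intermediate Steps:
D = 4 (D = (-2)² = 4)
c = -4 (c = 4*(-1) = -4)
t(v) = 0 (t(v) = 0/4 = 0*(¼) = 0)
((c + t(-3))²*(-72))*(-26) = ((-4 + 0)²*(-72))*(-26) = ((-4)²*(-72))*(-26) = (16*(-72))*(-26) = -1152*(-26) = 29952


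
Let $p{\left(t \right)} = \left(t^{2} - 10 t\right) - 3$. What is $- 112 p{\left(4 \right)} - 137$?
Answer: $2887$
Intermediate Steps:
$p{\left(t \right)} = -3 + t^{2} - 10 t$
$- 112 p{\left(4 \right)} - 137 = - 112 \left(-3 + 4^{2} - 40\right) - 137 = - 112 \left(-3 + 16 - 40\right) - 137 = \left(-112\right) \left(-27\right) - 137 = 3024 - 137 = 2887$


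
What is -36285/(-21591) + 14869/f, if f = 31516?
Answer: 488198213/226820652 ≈ 2.1524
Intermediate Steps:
-36285/(-21591) + 14869/f = -36285/(-21591) + 14869/31516 = -36285*(-1/21591) + 14869*(1/31516) = 12095/7197 + 14869/31516 = 488198213/226820652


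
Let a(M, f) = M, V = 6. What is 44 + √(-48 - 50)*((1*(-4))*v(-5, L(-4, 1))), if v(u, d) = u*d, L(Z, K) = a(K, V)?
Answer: 44 + 140*I*√2 ≈ 44.0 + 197.99*I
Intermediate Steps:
L(Z, K) = K
v(u, d) = d*u
44 + √(-48 - 50)*((1*(-4))*v(-5, L(-4, 1))) = 44 + √(-48 - 50)*((1*(-4))*(1*(-5))) = 44 + √(-98)*(-4*(-5)) = 44 + (7*I*√2)*20 = 44 + 140*I*√2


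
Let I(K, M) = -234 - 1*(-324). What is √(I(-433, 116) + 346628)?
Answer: √346718 ≈ 588.83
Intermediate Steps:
I(K, M) = 90 (I(K, M) = -234 + 324 = 90)
√(I(-433, 116) + 346628) = √(90 + 346628) = √346718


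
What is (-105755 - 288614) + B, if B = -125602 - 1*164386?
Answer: -684357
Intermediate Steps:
B = -289988 (B = -125602 - 164386 = -289988)
(-105755 - 288614) + B = (-105755 - 288614) - 289988 = -394369 - 289988 = -684357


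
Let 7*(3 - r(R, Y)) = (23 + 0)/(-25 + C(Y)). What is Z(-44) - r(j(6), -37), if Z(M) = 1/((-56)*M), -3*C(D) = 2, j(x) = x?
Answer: -53945/17248 ≈ -3.1276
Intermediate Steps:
C(D) = -⅔ (C(D) = -⅓*2 = -⅔)
r(R, Y) = 1686/539 (r(R, Y) = 3 - (23 + 0)/(7*(-25 - ⅔)) = 3 - 23/(7*(-77/3)) = 3 - 23*(-3)/(7*77) = 3 - ⅐*(-69/77) = 3 + 69/539 = 1686/539)
Z(M) = -1/(56*M)
Z(-44) - r(j(6), -37) = -1/56/(-44) - 1*1686/539 = -1/56*(-1/44) - 1686/539 = 1/2464 - 1686/539 = -53945/17248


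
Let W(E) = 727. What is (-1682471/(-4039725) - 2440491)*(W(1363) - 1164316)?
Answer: 3823906728348868952/1346575 ≈ 2.8397e+12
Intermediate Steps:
(-1682471/(-4039725) - 2440491)*(W(1363) - 1164316) = (-1682471/(-4039725) - 2440491)*(727 - 1164316) = (-1682471*(-1/4039725) - 2440491)*(-1163589) = (1682471/4039725 - 2440491)*(-1163589) = -9858910822504/4039725*(-1163589) = 3823906728348868952/1346575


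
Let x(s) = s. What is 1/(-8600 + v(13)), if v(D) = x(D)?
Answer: -1/8587 ≈ -0.00011646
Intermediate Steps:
v(D) = D
1/(-8600 + v(13)) = 1/(-8600 + 13) = 1/(-8587) = -1/8587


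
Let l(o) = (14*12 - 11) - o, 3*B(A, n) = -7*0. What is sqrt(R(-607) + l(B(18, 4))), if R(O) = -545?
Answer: 2*I*sqrt(97) ≈ 19.698*I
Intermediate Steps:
B(A, n) = 0 (B(A, n) = (-7*0)/3 = (1/3)*0 = 0)
l(o) = 157 - o (l(o) = (168 - 11) - o = 157 - o)
sqrt(R(-607) + l(B(18, 4))) = sqrt(-545 + (157 - 1*0)) = sqrt(-545 + (157 + 0)) = sqrt(-545 + 157) = sqrt(-388) = 2*I*sqrt(97)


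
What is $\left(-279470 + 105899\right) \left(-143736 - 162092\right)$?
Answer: $53082871788$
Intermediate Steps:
$\left(-279470 + 105899\right) \left(-143736 - 162092\right) = \left(-173571\right) \left(-305828\right) = 53082871788$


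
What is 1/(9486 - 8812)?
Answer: 1/674 ≈ 0.0014837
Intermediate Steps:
1/(9486 - 8812) = 1/674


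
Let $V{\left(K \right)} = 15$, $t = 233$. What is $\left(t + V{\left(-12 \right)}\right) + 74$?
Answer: $322$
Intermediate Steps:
$\left(t + V{\left(-12 \right)}\right) + 74 = \left(233 + 15\right) + 74 = 248 + 74 = 322$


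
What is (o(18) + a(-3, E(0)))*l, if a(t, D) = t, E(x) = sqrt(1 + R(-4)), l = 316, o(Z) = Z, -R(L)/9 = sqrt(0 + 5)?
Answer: 4740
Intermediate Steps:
R(L) = -9*sqrt(5) (R(L) = -9*sqrt(0 + 5) = -9*sqrt(5))
E(x) = sqrt(1 - 9*sqrt(5))
(o(18) + a(-3, E(0)))*l = (18 - 3)*316 = 15*316 = 4740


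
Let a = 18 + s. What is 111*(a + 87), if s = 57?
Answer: 17982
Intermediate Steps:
a = 75 (a = 18 + 57 = 75)
111*(a + 87) = 111*(75 + 87) = 111*162 = 17982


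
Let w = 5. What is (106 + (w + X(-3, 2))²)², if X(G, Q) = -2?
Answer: 13225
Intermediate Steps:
(106 + (w + X(-3, 2))²)² = (106 + (5 - 2)²)² = (106 + 3²)² = (106 + 9)² = 115² = 13225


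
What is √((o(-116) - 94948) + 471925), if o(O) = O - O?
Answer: √376977 ≈ 613.98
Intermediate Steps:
o(O) = 0
√((o(-116) - 94948) + 471925) = √((0 - 94948) + 471925) = √(-94948 + 471925) = √376977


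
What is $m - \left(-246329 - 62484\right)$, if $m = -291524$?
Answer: $17289$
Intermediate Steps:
$m - \left(-246329 - 62484\right) = -291524 - \left(-246329 - 62484\right) = -291524 - -308813 = -291524 + 308813 = 17289$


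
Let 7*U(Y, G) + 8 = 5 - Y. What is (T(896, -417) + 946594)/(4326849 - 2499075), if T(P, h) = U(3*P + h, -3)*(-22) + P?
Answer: 1113743/2132403 ≈ 0.52229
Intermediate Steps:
U(Y, G) = -3/7 - Y/7 (U(Y, G) = -8/7 + (5 - Y)/7 = -8/7 + (5/7 - Y/7) = -3/7 - Y/7)
T(P, h) = 66/7 + 22*h/7 + 73*P/7 (T(P, h) = (-3/7 - (3*P + h)/7)*(-22) + P = (-3/7 - (h + 3*P)/7)*(-22) + P = (-3/7 + (-3*P/7 - h/7))*(-22) + P = (-3/7 - 3*P/7 - h/7)*(-22) + P = (66/7 + 22*h/7 + 66*P/7) + P = 66/7 + 22*h/7 + 73*P/7)
(T(896, -417) + 946594)/(4326849 - 2499075) = ((66/7 + (22/7)*(-417) + (73/7)*896) + 946594)/(4326849 - 2499075) = ((66/7 - 9174/7 + 9344) + 946594)/1827774 = (56300/7 + 946594)*(1/1827774) = (6682458/7)*(1/1827774) = 1113743/2132403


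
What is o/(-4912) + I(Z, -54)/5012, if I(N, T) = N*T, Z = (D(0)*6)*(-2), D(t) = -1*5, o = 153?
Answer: -4170429/6154736 ≈ -0.67760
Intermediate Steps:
D(t) = -5
Z = 60 (Z = -5*6*(-2) = -30*(-2) = 60)
o/(-4912) + I(Z, -54)/5012 = 153/(-4912) + (60*(-54))/5012 = 153*(-1/4912) - 3240*1/5012 = -153/4912 - 810/1253 = -4170429/6154736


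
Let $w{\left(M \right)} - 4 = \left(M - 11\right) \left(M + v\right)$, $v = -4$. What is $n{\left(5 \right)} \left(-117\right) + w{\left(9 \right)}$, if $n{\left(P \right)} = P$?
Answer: $-591$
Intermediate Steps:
$w{\left(M \right)} = 4 + \left(-11 + M\right) \left(-4 + M\right)$ ($w{\left(M \right)} = 4 + \left(M - 11\right) \left(M - 4\right) = 4 + \left(-11 + M\right) \left(-4 + M\right)$)
$n{\left(5 \right)} \left(-117\right) + w{\left(9 \right)} = 5 \left(-117\right) + \left(48 + 9^{2} - 135\right) = -585 + \left(48 + 81 - 135\right) = -585 - 6 = -591$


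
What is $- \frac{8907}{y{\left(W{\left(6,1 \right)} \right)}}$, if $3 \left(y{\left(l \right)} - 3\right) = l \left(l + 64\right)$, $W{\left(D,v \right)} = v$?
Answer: $- \frac{26721}{74} \approx -361.09$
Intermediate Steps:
$y{\left(l \right)} = 3 + \frac{l \left(64 + l\right)}{3}$ ($y{\left(l \right)} = 3 + \frac{l \left(l + 64\right)}{3} = 3 + \frac{l \left(64 + l\right)}{3}$)
$- \frac{8907}{y{\left(W{\left(6,1 \right)} \right)}} = - \frac{8907}{3 + \frac{1^{2}}{3} + \frac{64}{3} \cdot 1} = - \frac{8907}{3 + \frac{1}{3} \cdot 1 + \frac{64}{3}} = - \frac{8907}{3 + \frac{1}{3} + \frac{64}{3}} = - \frac{8907}{\frac{74}{3}} = \left(-8907\right) \frac{3}{74} = - \frac{26721}{74}$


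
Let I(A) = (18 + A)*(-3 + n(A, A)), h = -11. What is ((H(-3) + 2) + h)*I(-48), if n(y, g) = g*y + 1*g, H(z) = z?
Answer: 811080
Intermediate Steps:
n(y, g) = g + g*y (n(y, g) = g*y + g = g + g*y)
I(A) = (-3 + A*(1 + A))*(18 + A) (I(A) = (18 + A)*(-3 + A*(1 + A)) = (-3 + A*(1 + A))*(18 + A))
((H(-3) + 2) + h)*I(-48) = ((-3 + 2) - 11)*(-54 + (-48)³ + 15*(-48) + 19*(-48)²) = (-1 - 11)*(-54 - 110592 - 720 + 19*2304) = -12*(-54 - 110592 - 720 + 43776) = -12*(-67590) = 811080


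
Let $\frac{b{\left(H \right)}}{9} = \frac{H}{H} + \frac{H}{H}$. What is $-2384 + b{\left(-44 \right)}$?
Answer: $-2366$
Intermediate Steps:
$b{\left(H \right)} = 18$ ($b{\left(H \right)} = 9 \left(\frac{H}{H} + \frac{H}{H}\right) = 9 \left(1 + 1\right) = 9 \cdot 2 = 18$)
$-2384 + b{\left(-44 \right)} = -2384 + 18 = -2366$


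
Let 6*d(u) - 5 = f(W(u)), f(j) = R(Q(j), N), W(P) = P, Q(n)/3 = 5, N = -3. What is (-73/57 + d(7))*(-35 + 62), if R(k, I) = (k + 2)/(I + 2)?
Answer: -1683/19 ≈ -88.579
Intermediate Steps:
Q(n) = 15 (Q(n) = 3*5 = 15)
R(k, I) = (2 + k)/(2 + I)
f(j) = -17 (f(j) = (2 + 15)/(2 - 3) = 17/(-1) = -1*17 = -17)
d(u) = -2 (d(u) = ⅚ + (⅙)*(-17) = ⅚ - 17/6 = -2)
(-73/57 + d(7))*(-35 + 62) = (-73/57 - 2)*(-35 + 62) = (-73*1/57 - 2)*27 = (-73/57 - 2)*27 = -187/57*27 = -1683/19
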